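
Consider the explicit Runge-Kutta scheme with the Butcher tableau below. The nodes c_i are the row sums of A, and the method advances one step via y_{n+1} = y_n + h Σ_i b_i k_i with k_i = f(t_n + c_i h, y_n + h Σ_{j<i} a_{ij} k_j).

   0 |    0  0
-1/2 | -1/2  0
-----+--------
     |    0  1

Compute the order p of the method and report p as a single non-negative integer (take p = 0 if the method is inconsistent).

1

b = (0, 1)
c = (0, -1/2)
Σ b_i: 1·1 = 1 ✓
b·c: 1·(-1/2) = -1/2 ≠ 1/2 ⇒ order 1.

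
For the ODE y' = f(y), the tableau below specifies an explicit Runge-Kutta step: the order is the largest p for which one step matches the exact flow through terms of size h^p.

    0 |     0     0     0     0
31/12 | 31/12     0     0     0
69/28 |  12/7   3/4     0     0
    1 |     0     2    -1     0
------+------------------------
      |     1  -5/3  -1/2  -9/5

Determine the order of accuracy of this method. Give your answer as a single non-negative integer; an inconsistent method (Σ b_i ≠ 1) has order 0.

0

b = (1, -5/3, -1/2, -9/5)
c = (0, 31/12, 69/28, 1)
Ac = (0, 0, 31/16, 227/84)
Σ b_i: 1·1 + (-5/3)·1 + (-1/2)·1 + (-9/5)·1 = -89/30 ≠ 1 ⇒ order 0.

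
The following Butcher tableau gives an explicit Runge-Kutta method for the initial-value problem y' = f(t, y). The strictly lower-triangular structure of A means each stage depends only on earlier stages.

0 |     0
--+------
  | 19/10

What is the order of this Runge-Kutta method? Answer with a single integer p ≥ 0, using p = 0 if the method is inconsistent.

0

b = (19/10)
c = (0)
Σ b_i: 19/10·1 = 19/10 ≠ 1 ⇒ order 0.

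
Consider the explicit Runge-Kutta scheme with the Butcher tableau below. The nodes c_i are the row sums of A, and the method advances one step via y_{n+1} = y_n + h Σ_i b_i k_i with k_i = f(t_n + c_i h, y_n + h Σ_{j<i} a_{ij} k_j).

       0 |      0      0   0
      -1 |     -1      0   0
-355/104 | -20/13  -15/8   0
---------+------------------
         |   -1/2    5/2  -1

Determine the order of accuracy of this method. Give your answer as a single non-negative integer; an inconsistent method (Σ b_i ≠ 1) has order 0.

b = (-1/2, 5/2, -1)
c = (0, -1, -355/104)
Ac = (0, 0, 15/8)
Σ b_i: (-1/2)·1 + 5/2·1 + (-1)·1 = 1 ✓
b·c: 5/2·(-1) + (-1)·(-355/104) = 95/104 ≠ 1/2 ⇒ order 1.

1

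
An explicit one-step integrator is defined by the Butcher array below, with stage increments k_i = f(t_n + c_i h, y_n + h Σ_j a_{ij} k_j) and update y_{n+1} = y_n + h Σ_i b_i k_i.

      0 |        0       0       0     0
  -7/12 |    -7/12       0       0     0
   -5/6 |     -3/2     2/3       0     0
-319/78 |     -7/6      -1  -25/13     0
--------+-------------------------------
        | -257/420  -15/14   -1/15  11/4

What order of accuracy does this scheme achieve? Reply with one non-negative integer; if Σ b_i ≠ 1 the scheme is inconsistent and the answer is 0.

1

b = (-257/420, -15/14, -1/15, 11/4)
c = (0, -7/12, -5/6, -319/78)
Ac = (0, 0, -7/18, 341/156)
Σ b_i: (-257/420)·1 + (-15/14)·1 + (-1/15)·1 + 11/4·1 = 1 ✓
b·c: (-15/14)·(-7/12) + (-1/15)·(-5/6) + 11/4·(-319/78) = -4945/468 ≠ 1/2 ⇒ order 1.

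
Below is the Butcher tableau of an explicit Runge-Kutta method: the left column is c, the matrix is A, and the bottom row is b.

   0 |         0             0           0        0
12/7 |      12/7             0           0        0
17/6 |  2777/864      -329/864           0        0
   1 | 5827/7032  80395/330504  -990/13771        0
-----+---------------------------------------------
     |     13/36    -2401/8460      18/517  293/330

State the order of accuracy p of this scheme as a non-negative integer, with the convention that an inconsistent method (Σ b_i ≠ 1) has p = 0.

4

b = (13/36, -2401/8460, 18/517, 293/330)
c = (0, 12/7, 17/6, 1)
Ac = (0, 0, -47/72, 125/586)
Σ b_i: 13/36·1 + (-2401/8460)·1 + 18/517·1 + 293/330·1 = 1 ✓
b·c: (-2401/8460)·12/7 + 18/517·17/6 + 293/330·1 = 1/2 ✓
b·c²: (-2401/8460)·144/49 + 18/517·289/36 + 293/330·1 = 1/3 ✓
b·Ac: 18/517·(-47/72) + 293/330·125/586 = 1/6 ✓
b·c³: (-2401/8460)·1728/343 + 18/517·4913/216 + 293/330·1 = 1/4 ✓
b·(c∘Ac): 18/517·(-799/432) + 293/330·125/586 = 1/8 ✓
b·Ac²: 18/517·(-47/42) + 293/330·565/4102 = 1/12 ✓
b·A²c: 293/330·55/1172 = 1/24 ✓; 4 stages ⇒ order 4.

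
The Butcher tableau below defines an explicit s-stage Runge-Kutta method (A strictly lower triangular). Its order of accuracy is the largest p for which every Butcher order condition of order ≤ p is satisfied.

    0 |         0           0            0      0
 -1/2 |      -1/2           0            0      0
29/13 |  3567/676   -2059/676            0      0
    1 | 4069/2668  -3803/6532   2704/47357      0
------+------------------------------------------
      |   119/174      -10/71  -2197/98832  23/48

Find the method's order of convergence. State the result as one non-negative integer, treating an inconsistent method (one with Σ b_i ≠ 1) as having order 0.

4

b = (119/174, -10/71, -2197/98832, 23/48)
c = (0, -1/2, 29/13, 1)
Ac = (0, 0, 2059/1352, 77/184)
Σ b_i: 119/174·1 + (-10/71)·1 + (-2197/98832)·1 + 23/48·1 = 1 ✓
b·c: (-10/71)·(-1/2) + (-2197/98832)·29/13 + 23/48·1 = 1/2 ✓
b·c²: (-10/71)·1/4 + (-2197/98832)·841/169 + 23/48·1 = 1/3 ✓
b·Ac: (-2197/98832)·2059/1352 + 23/48·77/184 = 1/6 ✓
b·c³: (-10/71)·(-1/8) + (-2197/98832)·24389/2197 + 23/48·1 = 1/4 ✓
b·(c∘Ac): (-2197/98832)·59711/17576 + 23/48·77/184 = 1/8 ✓
b·Ac²: (-2197/98832)·(-2059/2704) + 23/48·51/368 = 1/12 ✓
b·A²c: 23/48·2/23 = 1/24 ✓; 4 stages ⇒ order 4.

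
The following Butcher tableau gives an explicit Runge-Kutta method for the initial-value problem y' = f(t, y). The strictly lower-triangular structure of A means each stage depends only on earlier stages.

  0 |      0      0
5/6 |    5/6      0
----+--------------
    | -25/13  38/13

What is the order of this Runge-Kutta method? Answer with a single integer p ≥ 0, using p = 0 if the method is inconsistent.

b = (-25/13, 38/13)
c = (0, 5/6)
Σ b_i: (-25/13)·1 + 38/13·1 = 1 ✓
b·c: 38/13·5/6 = 95/39 ≠ 1/2 ⇒ order 1.

1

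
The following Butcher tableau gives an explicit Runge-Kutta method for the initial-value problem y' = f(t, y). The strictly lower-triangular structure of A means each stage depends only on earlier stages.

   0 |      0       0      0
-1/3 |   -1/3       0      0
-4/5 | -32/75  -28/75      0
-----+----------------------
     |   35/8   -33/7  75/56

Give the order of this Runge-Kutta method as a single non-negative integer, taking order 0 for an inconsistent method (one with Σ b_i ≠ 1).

b = (35/8, -33/7, 75/56)
c = (0, -1/3, -4/5)
Ac = (0, 0, 28/225)
Σ b_i: 35/8·1 + (-33/7)·1 + 75/56·1 = 1 ✓
b·c: (-33/7)·(-1/3) + 75/56·(-4/5) = 1/2 ✓
b·c²: (-33/7)·1/9 + 75/56·16/25 = 1/3 ✓
b·Ac: 75/56·28/225 = 1/6 ✓; 3 stages ⇒ order 3.

3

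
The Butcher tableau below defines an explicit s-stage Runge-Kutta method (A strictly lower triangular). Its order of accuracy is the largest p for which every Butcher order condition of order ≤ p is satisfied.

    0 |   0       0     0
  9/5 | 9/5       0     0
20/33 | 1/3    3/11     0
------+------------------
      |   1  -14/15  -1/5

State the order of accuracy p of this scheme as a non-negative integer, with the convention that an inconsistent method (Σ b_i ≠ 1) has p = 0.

b = (1, -14/15, -1/5)
c = (0, 9/5, 20/33)
Ac = (0, 0, 27/55)
Σ b_i: 1·1 + (-14/15)·1 + (-1/5)·1 = -2/15 ≠ 1 ⇒ order 0.

0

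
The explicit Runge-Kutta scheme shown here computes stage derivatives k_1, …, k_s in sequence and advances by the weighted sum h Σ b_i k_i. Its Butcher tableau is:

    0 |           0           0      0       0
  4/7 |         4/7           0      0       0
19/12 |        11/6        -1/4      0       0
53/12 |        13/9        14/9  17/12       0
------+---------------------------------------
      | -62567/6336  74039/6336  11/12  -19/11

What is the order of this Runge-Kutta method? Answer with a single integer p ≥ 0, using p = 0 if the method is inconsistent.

2

b = (-62567/6336, 74039/6336, 11/12, -19/11)
c = (0, 4/7, 19/12, 53/12)
Ac = (0, 0, -1/7, 451/144)
Σ b_i: (-62567/6336)·1 + 74039/6336·1 + 11/12·1 + (-19/11)·1 = 1 ✓
b·c: 74039/6336·4/7 + 11/12·19/12 + (-19/11)·53/12 = 1/2 ✓
b·c²: 74039/6336·16/49 + 11/12·361/144 + (-19/11)·2809/144 = -524243/19008 ≠ 1/3 ⇒ order 2.
b·Ac: 11/12·(-1/7) + (-19/11)·451/144 = -5585/1008 ≠ 1/6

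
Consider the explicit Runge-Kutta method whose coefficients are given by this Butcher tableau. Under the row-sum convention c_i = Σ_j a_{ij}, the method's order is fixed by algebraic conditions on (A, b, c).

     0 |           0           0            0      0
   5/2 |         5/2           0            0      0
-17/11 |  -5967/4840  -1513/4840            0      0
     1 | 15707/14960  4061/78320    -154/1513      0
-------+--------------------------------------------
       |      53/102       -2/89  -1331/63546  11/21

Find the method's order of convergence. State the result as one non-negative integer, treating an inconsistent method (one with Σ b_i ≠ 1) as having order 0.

4

b = (53/102, -2/89, -1331/63546, 11/21)
c = (0, 5/2, -17/11, 1)
Ac = (0, 0, -1513/1936, 101/352)
Σ b_i: 53/102·1 + (-2/89)·1 + (-1331/63546)·1 + 11/21·1 = 1 ✓
b·c: (-2/89)·5/2 + (-1331/63546)·(-17/11) + 11/21·1 = 1/2 ✓
b·c²: (-2/89)·25/4 + (-1331/63546)·289/121 + 11/21·1 = 1/3 ✓
b·Ac: (-1331/63546)·(-1513/1936) + 11/21·101/352 = 1/6 ✓
b·c³: (-2/89)·125/8 + (-1331/63546)·(-4913/1331) + 11/21·1 = 1/4 ✓
b·(c∘Ac): (-1331/63546)·25721/21296 + 11/21·101/352 = 1/8 ✓
b·Ac²: (-1331/63546)·(-7565/3872) + 11/21·57/704 = 1/12 ✓
b·A²c: 11/21·7/88 = 1/24 ✓; 4 stages ⇒ order 4.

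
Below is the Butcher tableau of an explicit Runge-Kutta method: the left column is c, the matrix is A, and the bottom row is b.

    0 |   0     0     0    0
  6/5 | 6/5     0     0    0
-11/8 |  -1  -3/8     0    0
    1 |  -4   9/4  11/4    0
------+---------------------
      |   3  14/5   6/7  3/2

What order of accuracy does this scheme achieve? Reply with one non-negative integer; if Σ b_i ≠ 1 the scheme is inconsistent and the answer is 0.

b = (3, 14/5, 6/7, 3/2)
c = (0, 6/5, -11/8, 1)
Ac = (0, 0, -9/20, -173/160)
Σ b_i: 3·1 + 14/5·1 + 6/7·1 + 3/2·1 = 571/70 ≠ 1 ⇒ order 0.

0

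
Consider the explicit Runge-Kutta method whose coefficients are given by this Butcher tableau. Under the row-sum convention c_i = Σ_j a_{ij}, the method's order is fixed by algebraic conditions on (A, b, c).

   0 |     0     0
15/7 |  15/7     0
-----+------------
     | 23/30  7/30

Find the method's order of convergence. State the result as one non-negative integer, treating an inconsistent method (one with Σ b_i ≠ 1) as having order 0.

b = (23/30, 7/30)
c = (0, 15/7)
Σ b_i: 23/30·1 + 7/30·1 = 1 ✓
b·c: 7/30·15/7 = 1/2 ✓; 2 stages ⇒ order 2.

2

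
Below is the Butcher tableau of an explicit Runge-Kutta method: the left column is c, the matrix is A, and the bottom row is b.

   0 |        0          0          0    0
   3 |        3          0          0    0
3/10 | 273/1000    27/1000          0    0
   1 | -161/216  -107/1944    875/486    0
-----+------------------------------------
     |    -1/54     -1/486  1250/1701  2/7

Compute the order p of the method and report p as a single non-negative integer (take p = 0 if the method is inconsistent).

4

b = (-1/54, -1/486, 1250/1701, 2/7)
c = (0, 3, 3/10, 1)
Ac = (0, 0, 81/1000, 3/8)
Σ b_i: (-1/54)·1 + (-1/486)·1 + 1250/1701·1 + 2/7·1 = 1 ✓
b·c: (-1/486)·3 + 1250/1701·3/10 + 2/7·1 = 1/2 ✓
b·c²: (-1/486)·9 + 1250/1701·9/100 + 2/7·1 = 1/3 ✓
b·Ac: 1250/1701·81/1000 + 2/7·3/8 = 1/6 ✓
b·c³: (-1/486)·27 + 1250/1701·27/1000 + 2/7·1 = 1/4 ✓
b·(c∘Ac): 1250/1701·243/10000 + 2/7·3/8 = 1/8 ✓
b·Ac²: 1250/1701·243/1000 + 2/7·(-1/3) = 1/12 ✓
b·A²c: 2/7·7/48 = 1/24 ✓; 4 stages ⇒ order 4.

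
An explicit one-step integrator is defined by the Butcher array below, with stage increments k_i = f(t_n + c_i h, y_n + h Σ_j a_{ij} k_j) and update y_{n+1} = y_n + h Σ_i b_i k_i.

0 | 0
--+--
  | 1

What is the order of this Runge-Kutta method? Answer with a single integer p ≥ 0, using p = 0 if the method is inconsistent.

b = (1)
c = (0)
Σ b_i: 1·1 = 1 ✓; 1 stage ⇒ order 1.

1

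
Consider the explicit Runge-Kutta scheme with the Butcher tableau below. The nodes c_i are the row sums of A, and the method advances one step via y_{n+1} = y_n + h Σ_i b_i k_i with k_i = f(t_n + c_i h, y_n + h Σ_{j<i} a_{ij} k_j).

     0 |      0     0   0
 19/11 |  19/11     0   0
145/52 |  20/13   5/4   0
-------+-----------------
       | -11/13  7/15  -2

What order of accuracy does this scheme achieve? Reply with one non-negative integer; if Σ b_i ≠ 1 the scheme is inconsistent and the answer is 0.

0

b = (-11/13, 7/15, -2)
c = (0, 19/11, 145/52)
Ac = (0, 0, 95/44)
Σ b_i: (-11/13)·1 + 7/15·1 + (-2)·1 = -464/195 ≠ 1 ⇒ order 0.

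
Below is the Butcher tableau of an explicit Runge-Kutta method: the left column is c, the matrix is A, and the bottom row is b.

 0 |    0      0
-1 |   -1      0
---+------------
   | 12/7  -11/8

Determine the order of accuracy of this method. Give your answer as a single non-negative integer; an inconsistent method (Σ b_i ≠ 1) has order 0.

b = (12/7, -11/8)
c = (0, -1)
Σ b_i: 12/7·1 + (-11/8)·1 = 19/56 ≠ 1 ⇒ order 0.

0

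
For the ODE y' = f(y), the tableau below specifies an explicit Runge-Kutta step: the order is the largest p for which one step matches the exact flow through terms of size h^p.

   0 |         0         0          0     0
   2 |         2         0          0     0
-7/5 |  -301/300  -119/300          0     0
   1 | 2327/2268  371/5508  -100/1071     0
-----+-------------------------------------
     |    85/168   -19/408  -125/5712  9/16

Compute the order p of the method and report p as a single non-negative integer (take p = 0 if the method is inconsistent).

4

b = (85/168, -19/408, -125/5712, 9/16)
c = (0, 2, -7/5, 1)
Ac = (0, 0, -119/150, 43/162)
Σ b_i: 85/168·1 + (-19/408)·1 + (-125/5712)·1 + 9/16·1 = 1 ✓
b·c: (-19/408)·2 + (-125/5712)·(-7/5) + 9/16·1 = 1/2 ✓
b·c²: (-19/408)·4 + (-125/5712)·49/25 + 9/16·1 = 1/3 ✓
b·Ac: (-125/5712)·(-119/150) + 9/16·43/162 = 1/6 ✓
b·c³: (-19/408)·8 + (-125/5712)·(-343/125) + 9/16·1 = 1/4 ✓
b·(c∘Ac): (-125/5712)·833/750 + 9/16·43/162 = 1/8 ✓
b·Ac²: (-125/5712)·(-119/75) + 9/16·7/81 = 1/12 ✓
b·A²c: 9/16·2/27 = 1/24 ✓; 4 stages ⇒ order 4.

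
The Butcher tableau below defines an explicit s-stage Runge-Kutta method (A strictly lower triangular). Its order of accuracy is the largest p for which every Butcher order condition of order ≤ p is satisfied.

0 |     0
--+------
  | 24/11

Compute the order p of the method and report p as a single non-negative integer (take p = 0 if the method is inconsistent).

b = (24/11)
c = (0)
Σ b_i: 24/11·1 = 24/11 ≠ 1 ⇒ order 0.

0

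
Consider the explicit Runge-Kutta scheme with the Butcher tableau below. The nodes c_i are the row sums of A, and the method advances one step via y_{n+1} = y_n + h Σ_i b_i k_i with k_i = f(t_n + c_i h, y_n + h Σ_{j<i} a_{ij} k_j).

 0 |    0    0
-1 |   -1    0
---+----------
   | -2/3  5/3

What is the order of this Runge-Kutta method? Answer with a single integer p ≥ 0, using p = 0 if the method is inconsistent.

1

b = (-2/3, 5/3)
c = (0, -1)
Σ b_i: (-2/3)·1 + 5/3·1 = 1 ✓
b·c: 5/3·(-1) = -5/3 ≠ 1/2 ⇒ order 1.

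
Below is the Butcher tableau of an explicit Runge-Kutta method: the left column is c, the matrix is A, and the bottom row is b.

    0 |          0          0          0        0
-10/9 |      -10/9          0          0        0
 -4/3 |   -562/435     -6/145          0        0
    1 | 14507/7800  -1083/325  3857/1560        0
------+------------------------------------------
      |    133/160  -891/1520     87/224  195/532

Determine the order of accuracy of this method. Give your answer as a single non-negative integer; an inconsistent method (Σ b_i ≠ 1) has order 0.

4

b = (133/160, -891/1520, 87/224, 195/532)
c = (0, -10/9, -4/3, 1)
Ac = (0, 0, 4/87, 95/234)
Σ b_i: 133/160·1 + (-891/1520)·1 + 87/224·1 + 195/532·1 = 1 ✓
b·c: (-891/1520)·(-10/9) + 87/224·(-4/3) + 195/532·1 = 1/2 ✓
b·c²: (-891/1520)·100/81 + 87/224·16/9 + 195/532·1 = 1/3 ✓
b·Ac: 87/224·4/87 + 195/532·95/234 = 1/6 ✓
b·c³: (-891/1520)·(-1000/729) + 87/224·(-64/27) + 195/532·1 = 1/4 ✓
b·(c∘Ac): 87/224·(-16/261) + 195/532·95/234 = 1/8 ✓
b·Ac²: 87/224·(-40/783) + 195/532·38/135 = 1/12 ✓
b·A²c: 195/532·133/1170 = 1/24 ✓; 4 stages ⇒ order 4.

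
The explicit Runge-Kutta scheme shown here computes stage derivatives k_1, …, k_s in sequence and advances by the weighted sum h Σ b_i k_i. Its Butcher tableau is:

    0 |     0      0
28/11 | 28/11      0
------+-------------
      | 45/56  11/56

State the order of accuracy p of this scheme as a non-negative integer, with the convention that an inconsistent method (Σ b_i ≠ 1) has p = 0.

2

b = (45/56, 11/56)
c = (0, 28/11)
Σ b_i: 45/56·1 + 11/56·1 = 1 ✓
b·c: 11/56·28/11 = 1/2 ✓; 2 stages ⇒ order 2.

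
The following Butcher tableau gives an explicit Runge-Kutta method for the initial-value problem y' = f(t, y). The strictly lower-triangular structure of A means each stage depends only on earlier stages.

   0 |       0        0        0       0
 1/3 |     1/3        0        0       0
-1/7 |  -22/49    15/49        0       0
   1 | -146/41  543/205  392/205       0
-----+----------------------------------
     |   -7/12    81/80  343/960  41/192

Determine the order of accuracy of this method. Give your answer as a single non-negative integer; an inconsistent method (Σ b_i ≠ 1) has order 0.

4

b = (-7/12, 81/80, 343/960, 41/192)
c = (0, 1/3, -1/7, 1)
Ac = (0, 0, 5/49, 25/41)
Σ b_i: (-7/12)·1 + 81/80·1 + 343/960·1 + 41/192·1 = 1 ✓
b·c: 81/80·1/3 + 343/960·(-1/7) + 41/192·1 = 1/2 ✓
b·c²: 81/80·1/9 + 343/960·1/49 + 41/192·1 = 1/3 ✓
b·Ac: 343/960·5/49 + 41/192·25/41 = 1/6 ✓
b·c³: 81/80·1/27 + 343/960·(-1/343) + 41/192·1 = 1/4 ✓
b·(c∘Ac): 343/960·(-5/343) + 41/192·25/41 = 1/8 ✓
b·Ac²: 343/960·5/147 + 41/192·1/3 = 1/12 ✓
b·A²c: 41/192·8/41 = 1/24 ✓; 4 stages ⇒ order 4.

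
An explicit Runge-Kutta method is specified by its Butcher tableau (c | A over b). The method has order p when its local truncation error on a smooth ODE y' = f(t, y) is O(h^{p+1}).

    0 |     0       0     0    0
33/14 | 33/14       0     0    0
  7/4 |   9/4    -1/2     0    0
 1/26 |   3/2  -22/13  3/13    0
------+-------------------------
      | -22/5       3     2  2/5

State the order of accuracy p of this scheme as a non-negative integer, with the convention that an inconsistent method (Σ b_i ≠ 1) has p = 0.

1

b = (-22/5, 3, 2, 2/5)
c = (0, 33/14, 7/4, 1/26)
Ac = (0, 0, -33/28, -1305/364)
Σ b_i: (-22/5)·1 + 3·1 + 2·1 + 2/5·1 = 1 ✓
b·c: 3·33/14 + 2·7/4 + 2/5·1/26 = 4817/455 ≠ 1/2 ⇒ order 1.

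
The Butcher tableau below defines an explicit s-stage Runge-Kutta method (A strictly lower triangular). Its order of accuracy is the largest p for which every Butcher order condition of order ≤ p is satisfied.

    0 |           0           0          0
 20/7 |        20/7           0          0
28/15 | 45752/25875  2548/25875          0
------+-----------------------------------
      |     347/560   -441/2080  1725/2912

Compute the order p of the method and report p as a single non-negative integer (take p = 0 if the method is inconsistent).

b = (347/560, -441/2080, 1725/2912)
c = (0, 20/7, 28/15)
Ac = (0, 0, 1456/5175)
Σ b_i: 347/560·1 + (-441/2080)·1 + 1725/2912·1 = 1 ✓
b·c: (-441/2080)·20/7 + 1725/2912·28/15 = 1/2 ✓
b·c²: (-441/2080)·400/49 + 1725/2912·784/225 = 1/3 ✓
b·Ac: 1725/2912·1456/5175 = 1/6 ✓; 3 stages ⇒ order 3.

3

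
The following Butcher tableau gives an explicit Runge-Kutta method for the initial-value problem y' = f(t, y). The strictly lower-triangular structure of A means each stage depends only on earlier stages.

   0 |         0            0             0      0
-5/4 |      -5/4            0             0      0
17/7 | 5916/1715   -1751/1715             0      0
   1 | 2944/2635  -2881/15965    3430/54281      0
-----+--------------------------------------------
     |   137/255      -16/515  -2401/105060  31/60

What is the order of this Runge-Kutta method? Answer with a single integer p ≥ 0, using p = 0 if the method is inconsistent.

b = (137/255, -16/515, -2401/105060, 31/60)
c = (0, -5/4, 17/7, 1)
Ac = (0, 0, 1751/1372, 47/124)
Σ b_i: 137/255·1 + (-16/515)·1 + (-2401/105060)·1 + 31/60·1 = 1 ✓
b·c: (-16/515)·(-5/4) + (-2401/105060)·17/7 + 31/60·1 = 1/2 ✓
b·c²: (-16/515)·25/16 + (-2401/105060)·289/49 + 31/60·1 = 1/3 ✓
b·Ac: (-2401/105060)·1751/1372 + 31/60·47/124 = 1/6 ✓
b·c³: (-16/515)·(-125/64) + (-2401/105060)·4913/343 + 31/60·1 = 1/4 ✓
b·(c∘Ac): (-2401/105060)·29767/9604 + 31/60·47/124 = 1/8 ✓
b·Ac²: (-2401/105060)·(-8755/5488) + 31/60·45/496 = 1/12 ✓
b·A²c: 31/60·5/62 = 1/24 ✓; 4 stages ⇒ order 4.

4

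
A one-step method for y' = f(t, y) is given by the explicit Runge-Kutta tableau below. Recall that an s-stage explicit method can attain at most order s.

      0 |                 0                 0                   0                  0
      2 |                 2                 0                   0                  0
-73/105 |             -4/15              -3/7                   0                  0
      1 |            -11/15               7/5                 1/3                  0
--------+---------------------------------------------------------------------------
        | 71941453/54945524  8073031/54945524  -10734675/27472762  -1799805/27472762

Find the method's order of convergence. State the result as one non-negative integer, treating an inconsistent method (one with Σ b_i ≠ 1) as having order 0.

3

b = (71941453/54945524, 8073031/54945524, -10734675/27472762, -1799805/27472762)
c = (0, 2, -73/105, 1)
Ac = (0, 0, -6/7, 809/315)
Σ b_i: 71941453/54945524·1 + 8073031/54945524·1 + (-10734675/27472762)·1 + (-1799805/27472762)·1 = 1 ✓
b·c: 8073031/54945524·2 + (-10734675/27472762)·(-73/105) + (-1799805/27472762)·1 = 1/2 ✓
b·c²: 8073031/54945524·4 + (-10734675/27472762)·5329/11025 + (-1799805/27472762)·1 = 1/3 ✓
b·Ac: (-10734675/27472762)·(-6/7) + (-1799805/27472762)·809/315 = 1/6 ✓
b·c³: 8073031/54945524·8 + (-10734675/27472762)·(-389017/1157625) + (-1799805/27472762)·1 = 5370699571/4326960015 ≠ 1/4 ⇒ order 3.
b·(c∘Ac): (-10734675/27472762)·146/245 + (-1799805/27472762)·809/315 = -33058039/82418286 ≠ 1/8
b·Ac²: (-10734675/27472762)·(-12/7) + (-1799805/27472762)·190549/33075 = 2530524091/8653920030 ≠ 1/12
b·A²c: (-1799805/27472762)·(-2/7) = 257115/13736381 ≠ 1/24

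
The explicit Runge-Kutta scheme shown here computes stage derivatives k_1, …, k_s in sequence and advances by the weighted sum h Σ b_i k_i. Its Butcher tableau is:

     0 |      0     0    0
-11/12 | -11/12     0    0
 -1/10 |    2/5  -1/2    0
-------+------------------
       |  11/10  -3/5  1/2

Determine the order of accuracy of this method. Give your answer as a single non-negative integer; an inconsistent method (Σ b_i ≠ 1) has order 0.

b = (11/10, -3/5, 1/2)
c = (0, -11/12, -1/10)
Ac = (0, 0, 11/24)
Σ b_i: 11/10·1 + (-3/5)·1 + 1/2·1 = 1 ✓
b·c: (-3/5)·(-11/12) + 1/2·(-1/10) = 1/2 ✓
b·c²: (-3/5)·121/144 + 1/2·1/100 = -599/1200 ≠ 1/3 ⇒ order 2.
b·Ac: 1/2·11/24 = 11/48 ≠ 1/6

2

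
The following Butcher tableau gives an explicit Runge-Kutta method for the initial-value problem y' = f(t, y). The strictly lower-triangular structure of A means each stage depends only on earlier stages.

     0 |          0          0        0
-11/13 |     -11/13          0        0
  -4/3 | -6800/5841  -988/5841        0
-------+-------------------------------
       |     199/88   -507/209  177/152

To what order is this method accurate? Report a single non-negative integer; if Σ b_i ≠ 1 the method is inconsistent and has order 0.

3

b = (199/88, -507/209, 177/152)
c = (0, -11/13, -4/3)
Ac = (0, 0, 76/531)
Σ b_i: 199/88·1 + (-507/209)·1 + 177/152·1 = 1 ✓
b·c: (-507/209)·(-11/13) + 177/152·(-4/3) = 1/2 ✓
b·c²: (-507/209)·121/169 + 177/152·16/9 = 1/3 ✓
b·Ac: 177/152·76/531 = 1/6 ✓; 3 stages ⇒ order 3.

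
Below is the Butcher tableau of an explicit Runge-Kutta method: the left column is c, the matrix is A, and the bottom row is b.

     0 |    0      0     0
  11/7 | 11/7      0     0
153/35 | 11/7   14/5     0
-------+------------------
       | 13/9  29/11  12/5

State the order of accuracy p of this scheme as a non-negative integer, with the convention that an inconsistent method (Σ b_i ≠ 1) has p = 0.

0

b = (13/9, 29/11, 12/5)
c = (0, 11/7, 153/35)
Ac = (0, 0, 22/5)
Σ b_i: 13/9·1 + 29/11·1 + 12/5·1 = 3208/495 ≠ 1 ⇒ order 0.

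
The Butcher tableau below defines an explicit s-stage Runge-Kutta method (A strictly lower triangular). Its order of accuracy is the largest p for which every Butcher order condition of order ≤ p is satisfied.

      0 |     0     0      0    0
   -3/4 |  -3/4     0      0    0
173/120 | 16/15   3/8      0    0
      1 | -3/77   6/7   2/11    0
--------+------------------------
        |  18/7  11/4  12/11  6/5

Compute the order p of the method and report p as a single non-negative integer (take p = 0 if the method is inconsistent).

0

b = (18/7, 11/4, 12/11, 6/5)
c = (0, -3/4, 173/120, 1)
Ac = (0, 0, -9/32, -1759/4620)
Σ b_i: 18/7·1 + 11/4·1 + 12/11·1 + 6/5·1 = 11723/1540 ≠ 1 ⇒ order 0.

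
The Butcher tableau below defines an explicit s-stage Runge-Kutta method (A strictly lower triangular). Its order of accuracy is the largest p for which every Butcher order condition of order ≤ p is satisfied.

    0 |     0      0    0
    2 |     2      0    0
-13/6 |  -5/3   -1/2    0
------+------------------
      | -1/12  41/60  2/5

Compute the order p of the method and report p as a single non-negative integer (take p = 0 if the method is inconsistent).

2

b = (-1/12, 41/60, 2/5)
c = (0, 2, -13/6)
Ac = (0, 0, -1)
Σ b_i: (-1/12)·1 + 41/60·1 + 2/5·1 = 1 ✓
b·c: 41/60·2 + 2/5·(-13/6) = 1/2 ✓
b·c²: 41/60·4 + 2/5·169/36 = 83/18 ≠ 1/3 ⇒ order 2.
b·Ac: 2/5·(-1) = -2/5 ≠ 1/6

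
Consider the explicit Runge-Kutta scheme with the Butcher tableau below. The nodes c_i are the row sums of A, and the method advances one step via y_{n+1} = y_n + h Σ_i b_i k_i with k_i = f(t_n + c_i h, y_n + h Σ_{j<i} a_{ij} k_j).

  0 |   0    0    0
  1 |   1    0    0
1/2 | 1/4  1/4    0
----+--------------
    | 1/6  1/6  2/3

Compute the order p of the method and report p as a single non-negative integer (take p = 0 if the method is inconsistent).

3

b = (1/6, 1/6, 2/3)
c = (0, 1, 1/2)
Ac = (0, 0, 1/4)
Σ b_i: 1/6·1 + 1/6·1 + 2/3·1 = 1 ✓
b·c: 1/6·1 + 2/3·1/2 = 1/2 ✓
b·c²: 1/6·1 + 2/3·1/4 = 1/3 ✓
b·Ac: 2/3·1/4 = 1/6 ✓; 3 stages ⇒ order 3.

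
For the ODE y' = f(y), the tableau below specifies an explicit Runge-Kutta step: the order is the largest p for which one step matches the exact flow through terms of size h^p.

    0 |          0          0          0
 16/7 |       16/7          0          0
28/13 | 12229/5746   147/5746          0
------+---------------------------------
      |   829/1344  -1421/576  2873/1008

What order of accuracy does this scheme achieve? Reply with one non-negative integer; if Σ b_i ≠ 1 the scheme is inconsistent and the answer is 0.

3

b = (829/1344, -1421/576, 2873/1008)
c = (0, 16/7, 28/13)
Ac = (0, 0, 168/2873)
Σ b_i: 829/1344·1 + (-1421/576)·1 + 2873/1008·1 = 1 ✓
b·c: (-1421/576)·16/7 + 2873/1008·28/13 = 1/2 ✓
b·c²: (-1421/576)·256/49 + 2873/1008·784/169 = 1/3 ✓
b·Ac: 2873/1008·168/2873 = 1/6 ✓; 3 stages ⇒ order 3.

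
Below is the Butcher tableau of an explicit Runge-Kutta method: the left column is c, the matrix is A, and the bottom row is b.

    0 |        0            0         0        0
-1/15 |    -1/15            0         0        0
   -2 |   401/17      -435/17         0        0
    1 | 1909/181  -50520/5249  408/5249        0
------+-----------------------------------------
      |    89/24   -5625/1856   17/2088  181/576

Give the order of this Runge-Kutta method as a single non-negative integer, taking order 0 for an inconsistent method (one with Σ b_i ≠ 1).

4

b = (89/24, -5625/1856, 17/2088, 181/576)
c = (0, -1/15, -2, 1)
Ac = (0, 0, 29/17, 88/181)
Σ b_i: 89/24·1 + (-5625/1856)·1 + 17/2088·1 + 181/576·1 = 1 ✓
b·c: (-5625/1856)·(-1/15) + 17/2088·(-2) + 181/576·1 = 1/2 ✓
b·c²: (-5625/1856)·1/225 + 17/2088·4 + 181/576·1 = 1/3 ✓
b·Ac: 17/2088·29/17 + 181/576·88/181 = 1/6 ✓
b·c³: (-5625/1856)·(-1/3375) + 17/2088·(-8) + 181/576·1 = 1/4 ✓
b·(c∘Ac): 17/2088·(-58/17) + 181/576·88/181 = 1/8 ✓
b·Ac²: 17/2088·(-29/255) + 181/576·728/2715 = 1/12 ✓
b·A²c: 181/576·24/181 = 1/24 ✓; 4 stages ⇒ order 4.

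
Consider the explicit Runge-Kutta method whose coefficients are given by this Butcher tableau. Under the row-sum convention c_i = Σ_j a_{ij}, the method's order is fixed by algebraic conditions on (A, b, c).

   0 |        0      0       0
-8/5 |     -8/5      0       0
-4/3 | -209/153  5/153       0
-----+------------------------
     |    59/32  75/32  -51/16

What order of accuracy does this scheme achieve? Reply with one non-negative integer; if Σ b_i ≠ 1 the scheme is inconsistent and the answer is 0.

b = (59/32, 75/32, -51/16)
c = (0, -8/5, -4/3)
Ac = (0, 0, -8/153)
Σ b_i: 59/32·1 + 75/32·1 + (-51/16)·1 = 1 ✓
b·c: 75/32·(-8/5) + (-51/16)·(-4/3) = 1/2 ✓
b·c²: 75/32·64/25 + (-51/16)·16/9 = 1/3 ✓
b·Ac: (-51/16)·(-8/153) = 1/6 ✓; 3 stages ⇒ order 3.

3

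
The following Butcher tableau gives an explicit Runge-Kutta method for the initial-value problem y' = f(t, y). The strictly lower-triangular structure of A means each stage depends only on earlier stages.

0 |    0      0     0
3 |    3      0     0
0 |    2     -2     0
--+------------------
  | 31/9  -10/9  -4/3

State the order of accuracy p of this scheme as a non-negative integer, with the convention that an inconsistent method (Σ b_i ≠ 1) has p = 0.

b = (31/9, -10/9, -4/3)
c = (0, 3, 0)
Ac = (0, 0, -6)
Σ b_i: 31/9·1 + (-10/9)·1 + (-4/3)·1 = 1 ✓
b·c: (-10/9)·3 = -10/3 ≠ 1/2 ⇒ order 1.

1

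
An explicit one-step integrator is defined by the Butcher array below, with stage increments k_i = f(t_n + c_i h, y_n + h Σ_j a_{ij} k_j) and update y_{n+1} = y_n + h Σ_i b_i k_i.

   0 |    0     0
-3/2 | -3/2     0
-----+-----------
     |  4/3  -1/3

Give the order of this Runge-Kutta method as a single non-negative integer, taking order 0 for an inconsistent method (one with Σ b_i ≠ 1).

2

b = (4/3, -1/3)
c = (0, -3/2)
Σ b_i: 4/3·1 + (-1/3)·1 = 1 ✓
b·c: (-1/3)·(-3/2) = 1/2 ✓; 2 stages ⇒ order 2.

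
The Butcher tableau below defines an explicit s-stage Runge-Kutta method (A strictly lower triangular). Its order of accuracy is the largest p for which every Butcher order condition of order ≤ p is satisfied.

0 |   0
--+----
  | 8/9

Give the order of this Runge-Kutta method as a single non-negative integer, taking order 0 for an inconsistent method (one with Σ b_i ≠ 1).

b = (8/9)
c = (0)
Σ b_i: 8/9·1 = 8/9 ≠ 1 ⇒ order 0.

0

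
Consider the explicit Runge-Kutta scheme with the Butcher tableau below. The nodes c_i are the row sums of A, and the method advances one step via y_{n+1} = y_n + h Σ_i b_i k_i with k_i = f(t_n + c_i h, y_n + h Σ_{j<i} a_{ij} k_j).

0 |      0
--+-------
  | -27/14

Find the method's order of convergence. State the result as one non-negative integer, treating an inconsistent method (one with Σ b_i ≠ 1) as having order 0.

b = (-27/14)
c = (0)
Σ b_i: (-27/14)·1 = -27/14 ≠ 1 ⇒ order 0.

0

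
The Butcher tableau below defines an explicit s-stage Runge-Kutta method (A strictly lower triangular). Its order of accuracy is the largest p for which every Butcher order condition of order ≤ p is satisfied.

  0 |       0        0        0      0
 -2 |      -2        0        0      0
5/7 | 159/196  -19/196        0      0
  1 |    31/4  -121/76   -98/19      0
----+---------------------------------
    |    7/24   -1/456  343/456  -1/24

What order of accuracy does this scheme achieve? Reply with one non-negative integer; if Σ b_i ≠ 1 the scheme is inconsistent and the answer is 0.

b = (7/24, -1/456, 343/456, -1/24)
c = (0, -2, 5/7, 1)
Ac = (0, 0, 19/98, -1/2)
Σ b_i: 7/24·1 + (-1/456)·1 + 343/456·1 + (-1/24)·1 = 1 ✓
b·c: (-1/456)·(-2) + 343/456·5/7 + (-1/24)·1 = 1/2 ✓
b·c²: (-1/456)·4 + 343/456·25/49 + (-1/24)·1 = 1/3 ✓
b·Ac: 343/456·19/98 + (-1/24)·(-1/2) = 1/6 ✓
b·c³: (-1/456)·(-8) + 343/456·125/343 + (-1/24)·1 = 1/4 ✓
b·(c∘Ac): 343/456·95/686 + (-1/24)·(-1/2) = 1/8 ✓
b·Ac²: 343/456·(-19/49) + (-1/24)·(-9) = 1/12 ✓
b·A²c: (-1/24)·(-1) = 1/24 ✓; 4 stages ⇒ order 4.

4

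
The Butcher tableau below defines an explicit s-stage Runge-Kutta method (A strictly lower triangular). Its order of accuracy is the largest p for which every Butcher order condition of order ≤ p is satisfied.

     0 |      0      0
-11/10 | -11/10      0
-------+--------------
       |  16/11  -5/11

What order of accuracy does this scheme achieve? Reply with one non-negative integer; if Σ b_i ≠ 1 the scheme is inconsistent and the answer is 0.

b = (16/11, -5/11)
c = (0, -11/10)
Σ b_i: 16/11·1 + (-5/11)·1 = 1 ✓
b·c: (-5/11)·(-11/10) = 1/2 ✓; 2 stages ⇒ order 2.

2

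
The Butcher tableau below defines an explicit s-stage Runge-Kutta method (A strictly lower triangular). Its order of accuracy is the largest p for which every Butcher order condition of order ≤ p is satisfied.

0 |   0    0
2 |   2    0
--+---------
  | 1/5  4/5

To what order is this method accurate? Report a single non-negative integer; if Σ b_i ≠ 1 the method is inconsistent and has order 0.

b = (1/5, 4/5)
c = (0, 2)
Σ b_i: 1/5·1 + 4/5·1 = 1 ✓
b·c: 4/5·2 = 8/5 ≠ 1/2 ⇒ order 1.

1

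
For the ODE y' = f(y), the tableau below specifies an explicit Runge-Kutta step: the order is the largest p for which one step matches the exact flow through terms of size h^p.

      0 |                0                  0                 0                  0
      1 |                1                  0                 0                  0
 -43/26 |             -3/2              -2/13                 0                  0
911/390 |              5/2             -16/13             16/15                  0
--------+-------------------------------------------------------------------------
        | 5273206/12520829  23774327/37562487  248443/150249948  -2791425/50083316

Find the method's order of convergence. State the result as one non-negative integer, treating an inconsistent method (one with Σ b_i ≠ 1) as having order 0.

b = (5273206/12520829, 23774327/37562487, 248443/150249948, -2791425/50083316)
c = (0, 1, -43/26, 911/390)
Ac = (0, 0, -2/13, -584/195)
Σ b_i: 5273206/12520829·1 + 23774327/37562487·1 + 248443/150249948·1 + (-2791425/50083316)·1 = 1 ✓
b·c: 23774327/37562487·1 + 248443/150249948·(-43/26) + (-2791425/50083316)·911/390 = 1/2 ✓
b·c²: 23774327/37562487·1 + 248443/150249948·1849/676 + (-2791425/50083316)·829921/152100 = 1/3 ✓
b·Ac: 248443/150249948·(-2/13) + (-2791425/50083316)·(-584/195) = 1/6 ✓
b·c³: 23774327/37562487·1 + 248443/150249948·(-79507/17576) + (-2791425/50083316)·756058031/59319000 = -64703152667/761767236360 ≠ 1/4 ⇒ order 3.
b·(c∘Ac): 248443/150249948·43/169 + (-2791425/50083316)·(-266012/38025) = 254138043/651083108 ≠ 1/8
b·Ac²: 248443/150249948·(-2/13) + (-2791425/50083316)·4276/2535 = -92064853/976624662 ≠ 1/12
b·A²c: (-2791425/50083316)·(-32/195) = 114520/12520829 ≠ 1/24

3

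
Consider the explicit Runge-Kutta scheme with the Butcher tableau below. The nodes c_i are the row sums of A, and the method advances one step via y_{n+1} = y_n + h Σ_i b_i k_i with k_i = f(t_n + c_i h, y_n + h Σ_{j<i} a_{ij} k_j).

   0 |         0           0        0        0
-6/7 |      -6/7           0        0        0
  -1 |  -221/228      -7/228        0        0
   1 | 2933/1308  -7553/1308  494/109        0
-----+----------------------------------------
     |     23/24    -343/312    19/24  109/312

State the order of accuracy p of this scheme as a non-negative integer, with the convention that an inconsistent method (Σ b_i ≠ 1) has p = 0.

b = (23/24, -343/312, 19/24, 109/312)
c = (0, -6/7, -1, 1)
Ac = (0, 0, 1/38, 91/218)
Σ b_i: 23/24·1 + (-343/312)·1 + 19/24·1 + 109/312·1 = 1 ✓
b·c: (-343/312)·(-6/7) + 19/24·(-1) + 109/312·1 = 1/2 ✓
b·c²: (-343/312)·36/49 + 19/24·1 + 109/312·1 = 1/3 ✓
b·Ac: 19/24·1/38 + 109/312·91/218 = 1/6 ✓
b·c³: (-343/312)·(-216/343) + 19/24·(-1) + 109/312·1 = 1/4 ✓
b·(c∘Ac): 19/24·(-1/38) + 109/312·91/218 = 1/8 ✓
b·Ac²: 19/24·(-3/133) + 109/312·221/763 = 1/12 ✓
b·A²c: 109/312·13/109 = 1/24 ✓; 4 stages ⇒ order 4.

4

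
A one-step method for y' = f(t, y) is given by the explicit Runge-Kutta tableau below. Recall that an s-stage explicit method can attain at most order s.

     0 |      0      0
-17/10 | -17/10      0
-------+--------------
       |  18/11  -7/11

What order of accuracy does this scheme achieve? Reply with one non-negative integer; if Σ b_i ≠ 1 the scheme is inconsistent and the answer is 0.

1

b = (18/11, -7/11)
c = (0, -17/10)
Σ b_i: 18/11·1 + (-7/11)·1 = 1 ✓
b·c: (-7/11)·(-17/10) = 119/110 ≠ 1/2 ⇒ order 1.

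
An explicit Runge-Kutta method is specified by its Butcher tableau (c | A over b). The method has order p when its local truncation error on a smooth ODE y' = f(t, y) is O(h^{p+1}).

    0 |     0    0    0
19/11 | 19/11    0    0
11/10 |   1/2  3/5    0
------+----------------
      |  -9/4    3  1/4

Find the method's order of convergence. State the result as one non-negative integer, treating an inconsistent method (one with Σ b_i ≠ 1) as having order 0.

b = (-9/4, 3, 1/4)
c = (0, 19/11, 11/10)
Ac = (0, 0, 57/55)
Σ b_i: (-9/4)·1 + 3·1 + 1/4·1 = 1 ✓
b·c: 3·19/11 + 1/4·11/10 = 2401/440 ≠ 1/2 ⇒ order 1.

1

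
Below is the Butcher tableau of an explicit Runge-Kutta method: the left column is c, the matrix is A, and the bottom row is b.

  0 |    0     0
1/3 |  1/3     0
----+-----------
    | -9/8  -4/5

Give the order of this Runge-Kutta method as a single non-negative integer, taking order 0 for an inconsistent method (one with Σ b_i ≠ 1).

0

b = (-9/8, -4/5)
c = (0, 1/3)
Σ b_i: (-9/8)·1 + (-4/5)·1 = -77/40 ≠ 1 ⇒ order 0.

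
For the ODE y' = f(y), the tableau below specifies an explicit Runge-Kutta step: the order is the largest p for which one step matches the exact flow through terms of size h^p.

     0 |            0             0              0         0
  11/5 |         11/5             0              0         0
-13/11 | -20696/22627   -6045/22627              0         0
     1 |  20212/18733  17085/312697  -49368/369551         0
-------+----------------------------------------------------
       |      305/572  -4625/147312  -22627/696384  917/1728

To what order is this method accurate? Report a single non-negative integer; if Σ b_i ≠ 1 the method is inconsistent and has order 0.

4

b = (305/572, -4625/147312, -22627/696384, 917/1728)
c = (0, 11/5, -13/11, 1)
Ac = (0, 0, -1209/2057, 255/917)
Σ b_i: 305/572·1 + (-4625/147312)·1 + (-22627/696384)·1 + 917/1728·1 = 1 ✓
b·c: (-4625/147312)·11/5 + (-22627/696384)·(-13/11) + 917/1728·1 = 1/2 ✓
b·c²: (-4625/147312)·121/25 + (-22627/696384)·169/121 + 917/1728·1 = 1/3 ✓
b·Ac: (-22627/696384)·(-1209/2057) + 917/1728·255/917 = 1/6 ✓
b·c³: (-4625/147312)·1331/125 + (-22627/696384)·(-2197/1331) + 917/1728·1 = 1/4 ✓
b·(c∘Ac): (-22627/696384)·15717/22627 + 917/1728·255/917 = 1/8 ✓
b·Ac²: (-22627/696384)·(-1209/935) + 917/1728·51/655 = 1/12 ✓
b·A²c: 917/1728·72/917 = 1/24 ✓; 4 stages ⇒ order 4.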